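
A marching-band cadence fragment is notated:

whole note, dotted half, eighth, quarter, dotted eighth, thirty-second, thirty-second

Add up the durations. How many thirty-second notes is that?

76

Express everything in thirty-second notes: whole note = 32; dotted half = 24; eighth = 4; quarter = 8; dotted eighth = 6; thirty-second = 1; thirty-second = 1.
Total: 32 + 24 + 4 + 8 + 6 + 1 + 1 = 76 thirty-second notes.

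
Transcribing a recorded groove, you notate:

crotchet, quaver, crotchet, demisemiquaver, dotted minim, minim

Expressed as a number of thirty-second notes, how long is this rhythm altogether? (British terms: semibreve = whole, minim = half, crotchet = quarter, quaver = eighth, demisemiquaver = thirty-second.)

Each duration in thirty-second notes: crotchet = 8; quaver = 4; crotchet = 8; demisemiquaver = 1; dotted minim = 24; minim = 16.
Altogether 8 + 4 + 8 + 1 + 24 + 16 = 61 thirty-second notes.

61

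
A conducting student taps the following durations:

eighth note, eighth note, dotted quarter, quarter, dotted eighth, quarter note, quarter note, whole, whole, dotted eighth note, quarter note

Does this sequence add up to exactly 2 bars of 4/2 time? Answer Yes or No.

Yes

One bar of 4/2 = 32 sixteenth notes, so 2 bars = 64.
Express everything in sixteenth notes: eighth note = 2; eighth note = 2; dotted quarter = 6; quarter = 4; dotted eighth = 3; quarter note = 4; quarter note = 4; whole = 16; whole = 16; dotted eighth note = 3; quarter note = 4.
Total: 2 + 2 + 6 + 4 + 3 + 4 + 4 + 16 + 16 + 3 + 4 = 64.
64 equals 64, so the answer is Yes.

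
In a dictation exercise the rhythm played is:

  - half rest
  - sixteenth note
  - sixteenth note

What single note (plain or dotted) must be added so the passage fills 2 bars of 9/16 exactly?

2 bars of 9/16 = 18 sixteenth notes.
Working in sixteenth notes: half rest = 8; sixteenth note = 1; sixteenth note = 1.
Adding: 8 + 1 + 1 = 10.
Remaining: 18 − 10 = 8 sixteenth notes, which is a half note.

half note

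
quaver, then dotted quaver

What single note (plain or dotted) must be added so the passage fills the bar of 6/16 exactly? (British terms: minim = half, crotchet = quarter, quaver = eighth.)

sixteenth note

The bar of 6/16 = 6 sixteenth notes.
Express everything in sixteenth notes: quaver = 2; dotted quaver = 3.
Total: 2 + 3 = 5.
Remaining: 6 − 5 = 1 sixteenth note, which is a sixteenth note.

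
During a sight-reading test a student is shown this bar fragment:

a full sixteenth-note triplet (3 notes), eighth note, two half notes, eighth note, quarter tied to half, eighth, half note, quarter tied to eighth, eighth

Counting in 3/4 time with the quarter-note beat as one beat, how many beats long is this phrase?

One quarter-note beat = 2 eighth notes.
Each duration in eighth notes: a full sixteenth-note triplet (3 notes) (three triplet sixteenths span one eighth) = 1; eighth note = 1; half note = 4; half note = 4; eighth note = 1; quarter tied to half (quarter + half) = 6; eighth = 1; half note = 4; quarter tied to eighth (quarter + eighth) = 3; eighth = 1.
Sum: 1 + 1 + 4 + 4 + 1 + 6 + 1 + 4 + 3 + 1 = 26.
26 ÷ 2 = 13 beats.

13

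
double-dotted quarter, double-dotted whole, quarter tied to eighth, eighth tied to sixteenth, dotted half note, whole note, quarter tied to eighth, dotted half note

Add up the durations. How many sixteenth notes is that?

90

Each duration in sixteenth notes: double-dotted quarter = 7; double-dotted whole = 28; quarter tied to eighth (quarter + eighth) = 6; eighth tied to sixteenth (eighth + sixteenth) = 3; dotted half note = 12; whole note = 16; quarter tied to eighth (quarter + eighth) = 6; dotted half note = 12.
Total: 7 + 28 + 6 + 3 + 12 + 16 + 6 + 12 = 90 sixteenth notes.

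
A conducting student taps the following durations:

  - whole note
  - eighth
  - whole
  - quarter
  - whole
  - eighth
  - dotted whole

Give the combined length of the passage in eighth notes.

40

Working in eighth notes: whole note = 8; eighth = 1; whole = 8; quarter = 2; whole = 8; eighth = 1; dotted whole = 12.
Altogether 8 + 1 + 8 + 2 + 8 + 1 + 12 = 40 eighth notes.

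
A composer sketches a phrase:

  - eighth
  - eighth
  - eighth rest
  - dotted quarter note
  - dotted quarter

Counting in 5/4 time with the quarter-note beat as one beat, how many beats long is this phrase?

4.5

One quarter-note beat = 2 eighth notes.
Convert each value to eighth notes: eighth = 1; eighth = 1; eighth rest = 1; dotted quarter note = 3; dotted quarter = 3.
Total: 1 + 1 + 1 + 3 + 3 = 9.
9 ÷ 2 = 4.5 beats.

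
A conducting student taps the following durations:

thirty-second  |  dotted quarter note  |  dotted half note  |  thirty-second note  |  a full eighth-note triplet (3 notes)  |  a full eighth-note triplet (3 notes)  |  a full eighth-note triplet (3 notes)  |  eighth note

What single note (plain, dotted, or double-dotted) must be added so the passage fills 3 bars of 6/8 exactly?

3 bars of 6/8 = 72 thirty-second notes.
Convert each value to thirty-second notes: thirty-second = 1; dotted quarter note = 12; dotted half note = 24; thirty-second note = 1; a full eighth-note triplet (3 notes) (three triplet eighths span one quarter) = 8; a full eighth-note triplet (3 notes) (three triplet eighths span one quarter) = 8; a full eighth-note triplet (3 notes) (three triplet eighths span one quarter) = 8; eighth note = 4.
Altogether 1 + 12 + 24 + 1 + 8 + 8 + 8 + 4 = 66.
Remaining: 72 − 66 = 6 thirty-second notes, which is a dotted eighth note.

dotted eighth note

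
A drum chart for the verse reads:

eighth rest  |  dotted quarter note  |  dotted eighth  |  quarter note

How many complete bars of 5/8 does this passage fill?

One bar of 5/8 = 10 sixteenth notes.
Each duration in sixteenth notes: eighth rest = 2; dotted quarter note = 6; dotted eighth = 3; quarter note = 4.
Sum: 2 + 6 + 3 + 4 = 15.
15 ÷ 10 = 1 complete bar with 5 left over.

1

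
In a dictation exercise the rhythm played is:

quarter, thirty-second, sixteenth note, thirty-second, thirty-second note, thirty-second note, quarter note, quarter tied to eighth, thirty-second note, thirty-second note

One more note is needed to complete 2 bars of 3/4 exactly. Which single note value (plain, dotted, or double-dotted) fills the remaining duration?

2 bars of 3/4 = 48 thirty-second notes.
In thirty-second notes: quarter = 8; thirty-second = 1; sixteenth note = 2; thirty-second = 1; thirty-second note = 1; thirty-second note = 1; quarter note = 8; quarter tied to eighth (quarter + eighth) = 12; thirty-second note = 1; thirty-second note = 1.
Total: 8 + 1 + 2 + 1 + 1 + 1 + 8 + 12 + 1 + 1 = 36.
Remaining: 48 − 36 = 12 thirty-second notes, which is a dotted quarter note.

dotted quarter note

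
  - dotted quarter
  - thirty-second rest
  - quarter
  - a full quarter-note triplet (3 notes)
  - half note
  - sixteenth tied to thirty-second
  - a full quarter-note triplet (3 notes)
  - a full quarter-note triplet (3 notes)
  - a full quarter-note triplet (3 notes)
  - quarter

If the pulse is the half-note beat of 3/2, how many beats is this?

One half-note beat = 16 thirty-second notes.
Each duration in thirty-second notes: dotted quarter = 12; thirty-second rest = 1; quarter = 8; a full quarter-note triplet (3 notes) (three triplet quarters span one half) = 16; half note = 16; sixteenth tied to thirty-second (sixteenth + thirty-second) = 3; a full quarter-note triplet (3 notes) (three triplet quarters span one half) = 16; a full quarter-note triplet (3 notes) (three triplet quarters span one half) = 16; a full quarter-note triplet (3 notes) (three triplet quarters span one half) = 16; quarter = 8.
Altogether 12 + 1 + 8 + 16 + 16 + 3 + 16 + 16 + 16 + 8 = 112.
112 ÷ 16 = 7 beats.

7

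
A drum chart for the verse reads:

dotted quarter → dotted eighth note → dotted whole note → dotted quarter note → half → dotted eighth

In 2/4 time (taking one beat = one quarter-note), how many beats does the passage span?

One quarter-note beat = 4 sixteenth notes.
In sixteenth notes: dotted quarter = 6; dotted eighth note = 3; dotted whole note = 24; dotted quarter note = 6; half = 8; dotted eighth = 3.
Total: 6 + 3 + 24 + 6 + 8 + 3 = 50.
50 ÷ 4 = 12.5 beats.

12.5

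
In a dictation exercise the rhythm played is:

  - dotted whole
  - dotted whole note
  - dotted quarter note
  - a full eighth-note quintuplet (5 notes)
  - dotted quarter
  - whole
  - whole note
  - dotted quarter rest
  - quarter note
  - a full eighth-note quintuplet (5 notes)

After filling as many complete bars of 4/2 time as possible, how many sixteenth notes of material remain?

One bar of 4/2 = 16 eighth notes.
Working in eighth notes: dotted whole = 12; dotted whole note = 12; dotted quarter note = 3; a full eighth-note quintuplet (5 notes) (five quintuplet eighths span one half) = 4; dotted quarter = 3; whole = 8; whole note = 8; dotted quarter rest = 3; quarter note = 2; a full eighth-note quintuplet (5 notes) (five quintuplet eighths span one half) = 4.
Total: 12 + 12 + 3 + 4 + 3 + 8 + 8 + 3 + 2 + 4 = 59.
59 ÷ 16 = 3 complete bars with 11 eighth notes remaining = 22 sixteenth notes.

22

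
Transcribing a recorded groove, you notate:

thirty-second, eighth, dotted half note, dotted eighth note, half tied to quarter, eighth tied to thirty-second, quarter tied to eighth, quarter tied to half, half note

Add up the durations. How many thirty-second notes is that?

Convert each value to thirty-second notes: thirty-second = 1; eighth = 4; dotted half note = 24; dotted eighth note = 6; half tied to quarter (half + quarter) = 24; eighth tied to thirty-second (eighth + thirty-second) = 5; quarter tied to eighth (quarter + eighth) = 12; quarter tied to half (quarter + half) = 24; half note = 16.
Altogether 1 + 4 + 24 + 6 + 24 + 5 + 12 + 24 + 16 = 116 thirty-second notes.

116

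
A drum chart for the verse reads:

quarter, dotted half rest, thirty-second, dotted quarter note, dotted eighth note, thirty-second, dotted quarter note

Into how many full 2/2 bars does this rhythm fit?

2

One bar of 2/2 = 32 thirty-second notes.
Each duration in thirty-second notes: quarter = 8; dotted half rest = 24; thirty-second = 1; dotted quarter note = 12; dotted eighth note = 6; thirty-second = 1; dotted quarter note = 12.
Total: 8 + 24 + 1 + 12 + 6 + 1 + 12 = 64.
64 ÷ 32 = 2 complete bars with 0 left over.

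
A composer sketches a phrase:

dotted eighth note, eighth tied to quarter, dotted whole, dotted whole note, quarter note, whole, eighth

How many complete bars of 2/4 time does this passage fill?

One bar of 2/4 = 8 sixteenth notes.
Each duration in sixteenth notes: dotted eighth note = 3; eighth tied to quarter (eighth + quarter) = 6; dotted whole = 24; dotted whole note = 24; quarter note = 4; whole = 16; eighth = 2.
Altogether 3 + 6 + 24 + 24 + 4 + 16 + 2 = 79.
79 ÷ 8 = 9 complete bars with 7 left over.

9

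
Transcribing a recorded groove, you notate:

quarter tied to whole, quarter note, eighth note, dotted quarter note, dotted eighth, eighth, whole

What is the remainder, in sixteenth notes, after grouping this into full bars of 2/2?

One bar of 2/2 = 16 sixteenth notes.
Convert each value to sixteenth notes: quarter tied to whole (quarter + whole) = 20; quarter note = 4; eighth note = 2; dotted quarter note = 6; dotted eighth = 3; eighth = 2; whole = 16.
Adding: 20 + 4 + 2 + 6 + 3 + 2 + 16 = 53.
53 ÷ 16 = 3 complete bars with 5 sixteenth notes remaining.

5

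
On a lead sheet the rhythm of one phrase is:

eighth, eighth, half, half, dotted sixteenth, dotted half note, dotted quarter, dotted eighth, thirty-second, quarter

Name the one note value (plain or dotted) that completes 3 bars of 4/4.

3 bars of 4/4 = 96 thirty-second notes.
Each duration in thirty-second notes: eighth = 4; eighth = 4; half = 16; half = 16; dotted sixteenth = 3; dotted half note = 24; dotted quarter = 12; dotted eighth = 6; thirty-second = 1; quarter = 8.
Sum: 4 + 4 + 16 + 16 + 3 + 24 + 12 + 6 + 1 + 8 = 94.
Remaining: 96 − 94 = 2 thirty-second notes, which is a sixteenth note.

sixteenth note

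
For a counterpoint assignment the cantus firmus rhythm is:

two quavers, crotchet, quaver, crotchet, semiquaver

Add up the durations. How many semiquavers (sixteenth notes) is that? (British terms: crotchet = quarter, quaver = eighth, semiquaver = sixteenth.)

15

Each duration in sixteenth notes: quaver = 2; quaver = 2; crotchet = 4; quaver = 2; crotchet = 4; semiquaver = 1.
Sum: 2 + 2 + 4 + 2 + 4 + 1 = 15 sixteenth notes.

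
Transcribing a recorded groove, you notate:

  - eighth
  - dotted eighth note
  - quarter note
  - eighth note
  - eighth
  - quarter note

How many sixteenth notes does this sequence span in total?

Express everything in sixteenth notes: eighth = 2; dotted eighth note = 3; quarter note = 4; eighth note = 2; eighth = 2; quarter note = 4.
Adding: 2 + 3 + 4 + 2 + 2 + 4 = 17 sixteenth notes.

17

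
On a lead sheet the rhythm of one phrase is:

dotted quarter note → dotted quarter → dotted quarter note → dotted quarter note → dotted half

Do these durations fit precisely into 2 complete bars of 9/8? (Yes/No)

One bar of 9/8 = 9 eighth notes, so 2 bars = 18.
In eighth notes: dotted quarter note = 3; dotted quarter = 3; dotted quarter note = 3; dotted quarter note = 3; dotted half = 6.
Altogether 3 + 3 + 3 + 3 + 6 = 18.
18 equals 18, so the answer is Yes.

Yes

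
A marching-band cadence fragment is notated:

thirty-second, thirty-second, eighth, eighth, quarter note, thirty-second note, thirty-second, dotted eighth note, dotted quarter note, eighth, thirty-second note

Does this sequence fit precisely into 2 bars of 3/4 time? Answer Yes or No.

One bar of 3/4 = 24 thirty-second notes, so 2 bars = 48.
Convert each value to thirty-second notes: thirty-second = 1; thirty-second = 1; eighth = 4; eighth = 4; quarter note = 8; thirty-second note = 1; thirty-second = 1; dotted eighth note = 6; dotted quarter note = 12; eighth = 4; thirty-second note = 1.
Sum: 1 + 1 + 4 + 4 + 8 + 1 + 1 + 6 + 12 + 4 + 1 = 43.
43 falls short of 48, so the answer is No.

No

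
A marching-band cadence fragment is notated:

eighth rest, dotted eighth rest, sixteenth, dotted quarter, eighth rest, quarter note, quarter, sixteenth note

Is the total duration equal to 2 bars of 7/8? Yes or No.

No

One bar of 7/8 = 14 sixteenth notes, so 2 bars = 28.
Each duration in sixteenth notes: eighth rest = 2; dotted eighth rest = 3; sixteenth = 1; dotted quarter = 6; eighth rest = 2; quarter note = 4; quarter = 4; sixteenth note = 1.
Adding: 2 + 3 + 1 + 6 + 2 + 4 + 4 + 1 = 23.
23 falls short of 28, so the answer is No.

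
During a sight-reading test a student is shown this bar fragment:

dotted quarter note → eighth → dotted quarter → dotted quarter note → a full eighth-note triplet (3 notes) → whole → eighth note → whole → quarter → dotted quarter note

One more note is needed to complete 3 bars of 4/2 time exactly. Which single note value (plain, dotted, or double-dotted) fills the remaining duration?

double-dotted whole note

3 bars of 4/2 = 48 eighth notes.
Express everything in eighth notes: dotted quarter note = 3; eighth = 1; dotted quarter = 3; dotted quarter note = 3; a full eighth-note triplet (3 notes) (three triplet eighths span one quarter) = 2; whole = 8; eighth note = 1; whole = 8; quarter = 2; dotted quarter note = 3.
Adding: 3 + 1 + 3 + 3 + 2 + 8 + 1 + 8 + 2 + 3 = 34.
Remaining: 48 − 34 = 14 eighth notes, which is a double-dotted whole note.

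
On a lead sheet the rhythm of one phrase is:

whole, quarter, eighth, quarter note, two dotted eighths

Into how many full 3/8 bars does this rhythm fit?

One bar of 3/8 = 6 sixteenth notes.
Working in sixteenth notes: whole = 16; quarter = 4; eighth = 2; quarter note = 4; dotted eighth = 3; dotted eighth = 3.
Adding: 16 + 4 + 2 + 4 + 3 + 3 = 32.
32 ÷ 6 = 5 complete bars with 2 left over.

5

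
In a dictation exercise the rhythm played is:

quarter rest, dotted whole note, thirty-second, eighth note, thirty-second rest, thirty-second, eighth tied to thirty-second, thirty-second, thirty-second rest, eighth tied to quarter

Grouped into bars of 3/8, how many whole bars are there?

One bar of 3/8 = 12 thirty-second notes.
Express everything in thirty-second notes: quarter rest = 8; dotted whole note = 48; thirty-second = 1; eighth note = 4; thirty-second rest = 1; thirty-second = 1; eighth tied to thirty-second (eighth + thirty-second) = 5; thirty-second = 1; thirty-second rest = 1; eighth tied to quarter (eighth + quarter) = 12.
Sum: 8 + 48 + 1 + 4 + 1 + 1 + 5 + 1 + 1 + 12 = 82.
82 ÷ 12 = 6 complete bars with 10 left over.

6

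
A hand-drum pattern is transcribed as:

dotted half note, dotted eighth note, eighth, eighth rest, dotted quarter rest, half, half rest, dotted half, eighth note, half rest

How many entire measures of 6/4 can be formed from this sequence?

2

One bar of 6/4 = 24 sixteenth notes.
In sixteenth notes: dotted half note = 12; dotted eighth note = 3; eighth = 2; eighth rest = 2; dotted quarter rest = 6; half = 8; half rest = 8; dotted half = 12; eighth note = 2; half rest = 8.
Sum: 12 + 3 + 2 + 2 + 6 + 8 + 8 + 12 + 2 + 8 = 63.
63 ÷ 24 = 2 complete bars with 15 left over.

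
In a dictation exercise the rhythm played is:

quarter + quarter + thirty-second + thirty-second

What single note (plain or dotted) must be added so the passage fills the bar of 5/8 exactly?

The bar of 5/8 = 20 thirty-second notes.
Express everything in thirty-second notes: quarter = 8; quarter = 8; thirty-second = 1; thirty-second = 1.
Altogether 8 + 8 + 1 + 1 = 18.
Remaining: 20 − 18 = 2 thirty-second notes, which is a sixteenth note.

sixteenth note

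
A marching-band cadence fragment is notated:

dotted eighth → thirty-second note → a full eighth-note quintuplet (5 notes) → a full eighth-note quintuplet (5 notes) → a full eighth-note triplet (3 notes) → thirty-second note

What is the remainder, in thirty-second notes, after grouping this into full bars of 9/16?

One bar of 9/16 = 18 thirty-second notes.
Convert each value to thirty-second notes: dotted eighth = 6; thirty-second note = 1; a full eighth-note quintuplet (5 notes) (five quintuplet eighths span one half) = 16; a full eighth-note quintuplet (5 notes) (five quintuplet eighths span one half) = 16; a full eighth-note triplet (3 notes) (three triplet eighths span one quarter) = 8; thirty-second note = 1.
Adding: 6 + 1 + 16 + 16 + 8 + 1 = 48.
48 ÷ 18 = 2 complete bars with 12 thirty-second notes remaining.

12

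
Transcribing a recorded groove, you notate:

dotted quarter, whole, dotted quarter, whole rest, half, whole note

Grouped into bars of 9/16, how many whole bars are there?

7

One bar of 9/16 = 9 sixteenth notes.
Express everything in sixteenth notes: dotted quarter = 6; whole = 16; dotted quarter = 6; whole rest = 16; half = 8; whole note = 16.
Total: 6 + 16 + 6 + 16 + 8 + 16 = 68.
68 ÷ 9 = 7 complete bars with 5 left over.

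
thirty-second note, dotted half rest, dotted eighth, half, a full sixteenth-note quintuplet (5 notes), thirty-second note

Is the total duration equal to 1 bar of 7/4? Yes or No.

One bar of 7/4 = 56 thirty-second notes.
In thirty-second notes: thirty-second note = 1; dotted half rest = 24; dotted eighth = 6; half = 16; a full sixteenth-note quintuplet (5 notes) (five quintuplet sixteenths span one quarter) = 8; thirty-second note = 1.
Altogether 1 + 24 + 6 + 16 + 8 + 1 = 56.
56 equals 56, so the answer is Yes.

Yes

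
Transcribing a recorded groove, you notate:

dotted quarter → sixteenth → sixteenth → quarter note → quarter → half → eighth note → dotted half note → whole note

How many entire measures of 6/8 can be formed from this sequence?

One bar of 6/8 = 12 sixteenth notes.
In sixteenth notes: dotted quarter = 6; sixteenth = 1; sixteenth = 1; quarter note = 4; quarter = 4; half = 8; eighth note = 2; dotted half note = 12; whole note = 16.
Total: 6 + 1 + 1 + 4 + 4 + 8 + 2 + 12 + 16 = 54.
54 ÷ 12 = 4 complete bars with 6 left over.

4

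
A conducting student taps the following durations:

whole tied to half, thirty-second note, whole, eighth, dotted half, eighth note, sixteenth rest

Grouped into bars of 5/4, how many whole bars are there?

2

One bar of 5/4 = 40 thirty-second notes.
In thirty-second notes: whole tied to half (whole + half) = 48; thirty-second note = 1; whole = 32; eighth = 4; dotted half = 24; eighth note = 4; sixteenth rest = 2.
Adding: 48 + 1 + 32 + 4 + 24 + 4 + 2 = 115.
115 ÷ 40 = 2 complete bars with 35 left over.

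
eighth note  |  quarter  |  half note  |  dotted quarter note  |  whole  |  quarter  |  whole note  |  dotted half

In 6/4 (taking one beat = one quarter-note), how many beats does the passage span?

17

One quarter-note beat = 2 eighth notes.
Convert each value to eighth notes: eighth note = 1; quarter = 2; half note = 4; dotted quarter note = 3; whole = 8; quarter = 2; whole note = 8; dotted half = 6.
Sum: 1 + 2 + 4 + 3 + 8 + 2 + 8 + 6 = 34.
34 ÷ 2 = 17 beats.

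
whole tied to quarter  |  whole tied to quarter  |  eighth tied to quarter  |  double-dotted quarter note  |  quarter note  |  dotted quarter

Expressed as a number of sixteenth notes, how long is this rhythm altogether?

Working in sixteenth notes: whole tied to quarter (whole + quarter) = 20; whole tied to quarter (whole + quarter) = 20; eighth tied to quarter (eighth + quarter) = 6; double-dotted quarter note = 7; quarter note = 4; dotted quarter = 6.
Total: 20 + 20 + 6 + 7 + 4 + 6 = 63 sixteenth notes.

63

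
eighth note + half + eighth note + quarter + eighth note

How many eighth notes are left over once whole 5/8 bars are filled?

One bar of 5/8 = 5 eighth notes.
Working in eighth notes: eighth note = 1; half = 4; eighth note = 1; quarter = 2; eighth note = 1.
Sum: 1 + 4 + 1 + 2 + 1 = 9.
9 ÷ 5 = 1 complete bar with 4 eighth notes remaining.

4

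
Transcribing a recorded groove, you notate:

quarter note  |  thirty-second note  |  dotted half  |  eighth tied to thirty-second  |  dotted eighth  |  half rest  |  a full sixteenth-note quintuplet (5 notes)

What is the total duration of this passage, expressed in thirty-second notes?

68

Express everything in thirty-second notes: quarter note = 8; thirty-second note = 1; dotted half = 24; eighth tied to thirty-second (eighth + thirty-second) = 5; dotted eighth = 6; half rest = 16; a full sixteenth-note quintuplet (5 notes) (five quintuplet sixteenths span one quarter) = 8.
Adding: 8 + 1 + 24 + 5 + 6 + 16 + 8 = 68 thirty-second notes.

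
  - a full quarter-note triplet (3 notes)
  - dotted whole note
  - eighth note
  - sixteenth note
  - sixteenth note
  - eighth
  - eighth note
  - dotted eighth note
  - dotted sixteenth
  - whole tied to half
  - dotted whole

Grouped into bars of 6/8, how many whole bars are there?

One bar of 6/8 = 24 thirty-second notes.
In thirty-second notes: a full quarter-note triplet (3 notes) (three triplet quarters span one half) = 16; dotted whole note = 48; eighth note = 4; sixteenth note = 2; sixteenth note = 2; eighth = 4; eighth note = 4; dotted eighth note = 6; dotted sixteenth = 3; whole tied to half (whole + half) = 48; dotted whole = 48.
Sum: 16 + 48 + 4 + 2 + 2 + 4 + 4 + 6 + 3 + 48 + 48 = 185.
185 ÷ 24 = 7 complete bars with 17 left over.

7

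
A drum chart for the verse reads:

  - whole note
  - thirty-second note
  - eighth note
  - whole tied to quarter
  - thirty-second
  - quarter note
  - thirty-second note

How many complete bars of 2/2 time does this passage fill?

One bar of 2/2 = 32 thirty-second notes.
Each duration in thirty-second notes: whole note = 32; thirty-second note = 1; eighth note = 4; whole tied to quarter (whole + quarter) = 40; thirty-second = 1; quarter note = 8; thirty-second note = 1.
Sum: 32 + 1 + 4 + 40 + 1 + 8 + 1 = 87.
87 ÷ 32 = 2 complete bars with 23 left over.

2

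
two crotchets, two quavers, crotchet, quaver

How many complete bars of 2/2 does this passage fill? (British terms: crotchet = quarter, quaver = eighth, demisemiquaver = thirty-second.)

One bar of 2/2 = 8 eighth notes.
Express everything in eighth notes: crotchet = 2; crotchet = 2; quaver = 1; quaver = 1; crotchet = 2; quaver = 1.
Altogether 2 + 2 + 1 + 1 + 2 + 1 = 9.
9 ÷ 8 = 1 complete bar with 1 left over.

1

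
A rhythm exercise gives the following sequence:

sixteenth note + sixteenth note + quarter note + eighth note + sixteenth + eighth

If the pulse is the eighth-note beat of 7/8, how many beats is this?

5.5

One eighth-note beat = 2 sixteenth notes.
Convert each value to sixteenth notes: sixteenth note = 1; sixteenth note = 1; quarter note = 4; eighth note = 2; sixteenth = 1; eighth = 2.
Sum: 1 + 1 + 4 + 2 + 1 + 2 = 11.
11 ÷ 2 = 5.5 beats.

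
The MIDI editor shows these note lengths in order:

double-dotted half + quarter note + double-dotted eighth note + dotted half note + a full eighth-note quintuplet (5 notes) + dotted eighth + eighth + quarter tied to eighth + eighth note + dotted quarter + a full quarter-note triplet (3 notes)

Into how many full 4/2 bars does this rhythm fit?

One bar of 4/2 = 64 thirty-second notes.
Working in thirty-second notes: double-dotted half = 28; quarter note = 8; double-dotted eighth note = 7; dotted half note = 24; a full eighth-note quintuplet (5 notes) (five quintuplet eighths span one half) = 16; dotted eighth = 6; eighth = 4; quarter tied to eighth (quarter + eighth) = 12; eighth note = 4; dotted quarter = 12; a full quarter-note triplet (3 notes) (three triplet quarters span one half) = 16.
Total: 28 + 8 + 7 + 24 + 16 + 6 + 4 + 12 + 4 + 12 + 16 = 137.
137 ÷ 64 = 2 complete bars with 9 left over.

2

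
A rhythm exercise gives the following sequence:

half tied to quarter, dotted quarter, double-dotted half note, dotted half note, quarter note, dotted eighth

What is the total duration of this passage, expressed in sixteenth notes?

Each duration in sixteenth notes: half tied to quarter (half + quarter) = 12; dotted quarter = 6; double-dotted half note = 14; dotted half note = 12; quarter note = 4; dotted eighth = 3.
Total: 12 + 6 + 14 + 12 + 4 + 3 = 51 sixteenth notes.

51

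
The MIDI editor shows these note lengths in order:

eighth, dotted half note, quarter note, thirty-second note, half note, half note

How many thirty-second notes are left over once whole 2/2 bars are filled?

5

One bar of 2/2 = 32 thirty-second notes.
Working in thirty-second notes: eighth = 4; dotted half note = 24; quarter note = 8; thirty-second note = 1; half note = 16; half note = 16.
Total: 4 + 24 + 8 + 1 + 16 + 16 = 69.
69 ÷ 32 = 2 complete bars with 5 thirty-second notes remaining.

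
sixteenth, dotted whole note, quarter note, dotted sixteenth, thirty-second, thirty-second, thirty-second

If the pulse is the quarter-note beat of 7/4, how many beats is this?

8

One quarter-note beat = 8 thirty-second notes.
Working in thirty-second notes: sixteenth = 2; dotted whole note = 48; quarter note = 8; dotted sixteenth = 3; thirty-second = 1; thirty-second = 1; thirty-second = 1.
Sum: 2 + 48 + 8 + 3 + 1 + 1 + 1 = 64.
64 ÷ 8 = 8 beats.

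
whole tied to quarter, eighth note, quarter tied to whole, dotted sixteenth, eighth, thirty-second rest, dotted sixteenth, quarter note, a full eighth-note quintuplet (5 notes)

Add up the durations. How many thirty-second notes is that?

119

Express everything in thirty-second notes: whole tied to quarter (whole + quarter) = 40; eighth note = 4; quarter tied to whole (quarter + whole) = 40; dotted sixteenth = 3; eighth = 4; thirty-second rest = 1; dotted sixteenth = 3; quarter note = 8; a full eighth-note quintuplet (5 notes) (five quintuplet eighths span one half) = 16.
Sum: 40 + 4 + 40 + 3 + 4 + 1 + 3 + 8 + 16 = 119 thirty-second notes.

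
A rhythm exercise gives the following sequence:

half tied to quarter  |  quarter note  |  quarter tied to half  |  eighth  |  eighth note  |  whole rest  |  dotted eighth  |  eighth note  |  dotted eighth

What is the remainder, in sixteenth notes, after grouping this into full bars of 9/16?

2

One bar of 9/16 = 9 sixteenth notes.
Convert each value to sixteenth notes: half tied to quarter (half + quarter) = 12; quarter note = 4; quarter tied to half (quarter + half) = 12; eighth = 2; eighth note = 2; whole rest = 16; dotted eighth = 3; eighth note = 2; dotted eighth = 3.
Total: 12 + 4 + 12 + 2 + 2 + 16 + 3 + 2 + 3 = 56.
56 ÷ 9 = 6 complete bars with 2 sixteenth notes remaining.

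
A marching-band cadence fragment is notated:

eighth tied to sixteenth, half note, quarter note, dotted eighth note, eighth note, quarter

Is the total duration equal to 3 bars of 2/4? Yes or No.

One bar of 2/4 = 8 sixteenth notes, so 3 bars = 24.
Express everything in sixteenth notes: eighth tied to sixteenth (eighth + sixteenth) = 3; half note = 8; quarter note = 4; dotted eighth note = 3; eighth note = 2; quarter = 4.
Altogether 3 + 8 + 4 + 3 + 2 + 4 = 24.
24 equals 24, so the answer is Yes.

Yes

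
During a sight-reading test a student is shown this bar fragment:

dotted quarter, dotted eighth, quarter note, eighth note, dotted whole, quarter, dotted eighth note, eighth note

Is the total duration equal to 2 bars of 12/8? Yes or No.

One bar of 12/8 = 24 sixteenth notes, so 2 bars = 48.
Convert each value to sixteenth notes: dotted quarter = 6; dotted eighth = 3; quarter note = 4; eighth note = 2; dotted whole = 24; quarter = 4; dotted eighth note = 3; eighth note = 2.
Sum: 6 + 3 + 4 + 2 + 24 + 4 + 3 + 2 = 48.
48 equals 48, so the answer is Yes.

Yes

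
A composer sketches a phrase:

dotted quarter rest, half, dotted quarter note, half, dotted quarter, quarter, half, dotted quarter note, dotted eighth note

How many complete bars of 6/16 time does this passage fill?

9

One bar of 6/16 = 6 sixteenth notes.
Convert each value to sixteenth notes: dotted quarter rest = 6; half = 8; dotted quarter note = 6; half = 8; dotted quarter = 6; quarter = 4; half = 8; dotted quarter note = 6; dotted eighth note = 3.
Total: 6 + 8 + 6 + 8 + 6 + 4 + 8 + 6 + 3 = 55.
55 ÷ 6 = 9 complete bars with 1 left over.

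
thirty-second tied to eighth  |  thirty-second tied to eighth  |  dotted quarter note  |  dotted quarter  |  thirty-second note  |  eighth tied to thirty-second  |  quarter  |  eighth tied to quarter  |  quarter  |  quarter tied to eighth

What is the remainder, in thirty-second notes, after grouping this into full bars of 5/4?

One bar of 5/4 = 40 thirty-second notes.
Express everything in thirty-second notes: thirty-second tied to eighth (thirty-second + eighth) = 5; thirty-second tied to eighth (thirty-second + eighth) = 5; dotted quarter note = 12; dotted quarter = 12; thirty-second note = 1; eighth tied to thirty-second (eighth + thirty-second) = 5; quarter = 8; eighth tied to quarter (eighth + quarter) = 12; quarter = 8; quarter tied to eighth (quarter + eighth) = 12.
Total: 5 + 5 + 12 + 12 + 1 + 5 + 8 + 12 + 8 + 12 = 80.
80 ÷ 40 = 2 complete bars with 0 thirty-second notes remaining.

0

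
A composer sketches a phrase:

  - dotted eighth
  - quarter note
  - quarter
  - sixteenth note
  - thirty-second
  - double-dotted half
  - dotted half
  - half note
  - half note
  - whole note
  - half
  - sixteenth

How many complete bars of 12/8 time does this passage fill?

3

One bar of 12/8 = 48 thirty-second notes.
Each duration in thirty-second notes: dotted eighth = 6; quarter note = 8; quarter = 8; sixteenth note = 2; thirty-second = 1; double-dotted half = 28; dotted half = 24; half note = 16; half note = 16; whole note = 32; half = 16; sixteenth = 2.
Altogether 6 + 8 + 8 + 2 + 1 + 28 + 24 + 16 + 16 + 32 + 16 + 2 = 159.
159 ÷ 48 = 3 complete bars with 15 left over.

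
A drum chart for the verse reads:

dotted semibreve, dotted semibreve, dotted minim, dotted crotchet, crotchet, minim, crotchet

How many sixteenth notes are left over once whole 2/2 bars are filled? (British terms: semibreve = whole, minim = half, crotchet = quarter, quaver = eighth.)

One bar of 2/2 = 8 eighth notes.
In eighth notes: dotted semibreve = 12; dotted semibreve = 12; dotted minim = 6; dotted crotchet = 3; crotchet = 2; minim = 4; crotchet = 2.
Total: 12 + 12 + 6 + 3 + 2 + 4 + 2 = 41.
41 ÷ 8 = 5 complete bars with 1 eighth note remaining = 2 sixteenth notes.

2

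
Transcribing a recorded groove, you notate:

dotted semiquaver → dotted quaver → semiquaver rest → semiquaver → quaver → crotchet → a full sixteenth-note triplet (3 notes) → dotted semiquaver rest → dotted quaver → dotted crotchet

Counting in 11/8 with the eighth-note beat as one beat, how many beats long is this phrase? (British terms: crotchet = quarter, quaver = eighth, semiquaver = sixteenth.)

12.5

One eighth-note beat = 4 thirty-second notes.
Working in thirty-second notes: dotted semiquaver = 3; dotted quaver = 6; semiquaver rest = 2; semiquaver = 2; quaver = 4; crotchet = 8; a full sixteenth-note triplet (3 notes) (three triplet sixteenths span one eighth) = 4; dotted semiquaver rest = 3; dotted quaver = 6; dotted crotchet = 12.
Total: 3 + 6 + 2 + 2 + 4 + 8 + 4 + 3 + 6 + 12 = 50.
50 ÷ 4 = 12.5 beats.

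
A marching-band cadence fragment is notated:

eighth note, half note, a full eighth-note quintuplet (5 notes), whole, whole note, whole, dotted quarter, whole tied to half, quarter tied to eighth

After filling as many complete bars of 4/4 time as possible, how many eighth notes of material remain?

3

One bar of 4/4 = 8 eighth notes.
Each duration in eighth notes: eighth note = 1; half note = 4; a full eighth-note quintuplet (5 notes) (five quintuplet eighths span one half) = 4; whole = 8; whole note = 8; whole = 8; dotted quarter = 3; whole tied to half (whole + half) = 12; quarter tied to eighth (quarter + eighth) = 3.
Total: 1 + 4 + 4 + 8 + 8 + 8 + 3 + 12 + 3 = 51.
51 ÷ 8 = 6 complete bars with 3 eighth notes remaining.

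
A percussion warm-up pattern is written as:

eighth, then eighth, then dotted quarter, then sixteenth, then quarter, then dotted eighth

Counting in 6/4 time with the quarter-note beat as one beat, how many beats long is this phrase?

4.5

One quarter-note beat = 4 sixteenth notes.
Working in sixteenth notes: eighth = 2; eighth = 2; dotted quarter = 6; sixteenth = 1; quarter = 4; dotted eighth = 3.
Altogether 2 + 2 + 6 + 1 + 4 + 3 = 18.
18 ÷ 4 = 4.5 beats.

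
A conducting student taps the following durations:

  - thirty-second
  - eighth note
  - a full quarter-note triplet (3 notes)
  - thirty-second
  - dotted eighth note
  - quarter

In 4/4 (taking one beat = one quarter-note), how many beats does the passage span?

One quarter-note beat = 8 thirty-second notes.
Express everything in thirty-second notes: thirty-second = 1; eighth note = 4; a full quarter-note triplet (3 notes) (three triplet quarters span one half) = 16; thirty-second = 1; dotted eighth note = 6; quarter = 8.
Sum: 1 + 4 + 16 + 1 + 6 + 8 = 36.
36 ÷ 8 = 4.5 beats.

4.5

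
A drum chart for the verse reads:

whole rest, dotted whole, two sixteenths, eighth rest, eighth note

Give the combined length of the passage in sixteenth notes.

46

Each duration in sixteenth notes: whole rest = 16; dotted whole = 24; sixteenth = 1; sixteenth = 1; eighth rest = 2; eighth note = 2.
Total: 16 + 24 + 1 + 1 + 2 + 2 = 46 sixteenth notes.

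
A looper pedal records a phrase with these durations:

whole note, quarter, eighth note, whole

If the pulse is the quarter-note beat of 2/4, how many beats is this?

One quarter-note beat = 2 eighth notes.
Each duration in eighth notes: whole note = 8; quarter = 2; eighth note = 1; whole = 8.
Total: 8 + 2 + 1 + 8 = 19.
19 ÷ 2 = 9.5 beats.

9.5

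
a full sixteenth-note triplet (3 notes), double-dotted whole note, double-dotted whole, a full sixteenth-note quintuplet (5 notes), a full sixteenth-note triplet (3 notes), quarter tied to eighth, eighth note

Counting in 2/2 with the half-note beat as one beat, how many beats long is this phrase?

9

One half-note beat = 4 eighth notes.
Express everything in eighth notes: a full sixteenth-note triplet (3 notes) (three triplet sixteenths span one eighth) = 1; double-dotted whole note = 14; double-dotted whole = 14; a full sixteenth-note quintuplet (5 notes) (five quintuplet sixteenths span one quarter) = 2; a full sixteenth-note triplet (3 notes) (three triplet sixteenths span one eighth) = 1; quarter tied to eighth (quarter + eighth) = 3; eighth note = 1.
Altogether 1 + 14 + 14 + 2 + 1 + 3 + 1 = 36.
36 ÷ 4 = 9 beats.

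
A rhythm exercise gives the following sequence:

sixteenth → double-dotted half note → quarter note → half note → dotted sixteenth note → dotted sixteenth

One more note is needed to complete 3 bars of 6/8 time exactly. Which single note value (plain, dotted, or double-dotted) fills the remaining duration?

3 bars of 6/8 = 72 thirty-second notes.
Working in thirty-second notes: sixteenth = 2; double-dotted half note = 28; quarter note = 8; half note = 16; dotted sixteenth note = 3; dotted sixteenth = 3.
Altogether 2 + 28 + 8 + 16 + 3 + 3 = 60.
Remaining: 72 − 60 = 12 thirty-second notes, which is a dotted quarter note.

dotted quarter note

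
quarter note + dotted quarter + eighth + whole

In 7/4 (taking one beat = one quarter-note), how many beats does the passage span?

One quarter-note beat = 2 eighth notes.
Each duration in eighth notes: quarter note = 2; dotted quarter = 3; eighth = 1; whole = 8.
Altogether 2 + 3 + 1 + 8 = 14.
14 ÷ 2 = 7 beats.

7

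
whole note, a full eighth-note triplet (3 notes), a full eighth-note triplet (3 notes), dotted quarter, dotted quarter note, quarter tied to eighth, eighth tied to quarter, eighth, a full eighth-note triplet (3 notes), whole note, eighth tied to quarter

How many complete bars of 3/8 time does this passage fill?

One bar of 3/8 = 3 eighth notes.
Each duration in eighth notes: whole note = 8; a full eighth-note triplet (3 notes) (three triplet eighths span one quarter) = 2; a full eighth-note triplet (3 notes) (three triplet eighths span one quarter) = 2; dotted quarter = 3; dotted quarter note = 3; quarter tied to eighth (quarter + eighth) = 3; eighth tied to quarter (eighth + quarter) = 3; eighth = 1; a full eighth-note triplet (3 notes) (three triplet eighths span one quarter) = 2; whole note = 8; eighth tied to quarter (eighth + quarter) = 3.
Sum: 8 + 2 + 2 + 3 + 3 + 3 + 3 + 1 + 2 + 8 + 3 = 38.
38 ÷ 3 = 12 complete bars with 2 left over.

12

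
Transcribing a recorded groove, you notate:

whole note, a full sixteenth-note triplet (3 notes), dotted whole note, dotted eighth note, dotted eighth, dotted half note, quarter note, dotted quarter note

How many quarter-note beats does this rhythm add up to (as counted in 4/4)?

17.5

One quarter-note beat = 4 sixteenth notes.
In sixteenth notes: whole note = 16; a full sixteenth-note triplet (3 notes) (three triplet sixteenths span one eighth) = 2; dotted whole note = 24; dotted eighth note = 3; dotted eighth = 3; dotted half note = 12; quarter note = 4; dotted quarter note = 6.
Adding: 16 + 2 + 24 + 3 + 3 + 12 + 4 + 6 = 70.
70 ÷ 4 = 17.5 beats.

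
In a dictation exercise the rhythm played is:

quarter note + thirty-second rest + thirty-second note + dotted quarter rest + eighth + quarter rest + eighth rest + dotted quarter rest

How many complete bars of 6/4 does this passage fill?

1

One bar of 6/4 = 48 thirty-second notes.
Each duration in thirty-second notes: quarter note = 8; thirty-second rest = 1; thirty-second note = 1; dotted quarter rest = 12; eighth = 4; quarter rest = 8; eighth rest = 4; dotted quarter rest = 12.
Altogether 8 + 1 + 1 + 12 + 4 + 8 + 4 + 12 = 50.
50 ÷ 48 = 1 complete bar with 2 left over.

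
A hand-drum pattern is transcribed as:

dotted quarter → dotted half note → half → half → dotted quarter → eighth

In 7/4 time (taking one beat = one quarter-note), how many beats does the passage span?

One quarter-note beat = 2 eighth notes.
Working in eighth notes: dotted quarter = 3; dotted half note = 6; half = 4; half = 4; dotted quarter = 3; eighth = 1.
Adding: 3 + 6 + 4 + 4 + 3 + 1 = 21.
21 ÷ 2 = 10.5 beats.

10.5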